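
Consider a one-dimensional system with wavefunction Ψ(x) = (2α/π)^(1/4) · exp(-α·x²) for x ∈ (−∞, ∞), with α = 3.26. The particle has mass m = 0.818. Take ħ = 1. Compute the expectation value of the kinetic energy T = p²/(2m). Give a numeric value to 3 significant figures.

T = −(ħ²/2m) d²/dx², so ⟨T⟩ = −(ħ²/2m) ∫ Ψ*·Ψ'' dx; with m = 0.818.
Gaussian moments: ∫x^(2j)·e^(−2αx²) dx = (2j−1)!!/(4α)^j · √(π/(2α)), odd powers integrate to 0; here √(π/(2α)) = 0.69415. Derivatives: d/dx e^(−αx²) = −2αx·e^(−αx²), d²/dx² e^(−αx²) = (4α²x² − 2α)·e^(−αx²).
⟨T⟩ = 1.9927.

1.99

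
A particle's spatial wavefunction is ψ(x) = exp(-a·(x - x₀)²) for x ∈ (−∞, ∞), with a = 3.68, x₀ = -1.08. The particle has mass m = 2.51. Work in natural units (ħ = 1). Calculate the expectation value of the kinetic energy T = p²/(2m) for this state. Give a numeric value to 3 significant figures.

0.733

T = −(ħ²/2m) d²/dx², so ⟨T⟩ = −(ħ²/2m) ∫ ψ*·ψ'' dx / ∫|ψ|² dx; with m = 2.51.
Gaussian moments (u = x − x₀): ∫u^(2j)·e^(−2au²) du = (2j−1)!!/(4a)^j · √(π/(2a)), odd powers integrate to 0; here √(π/(2a)) = 0.65334. Derivatives: d/dx e^(−au²) = −2au·e^(−au²), d²/dx² e^(−au²) = (4a²u² − 2a)·e^(−au²).
State is unnormalized: ∫|ψ|² dx = 0.65334, and ∫ψ*·(−ħ²/2m · ψ'') dx = 0.47894, so ⟨T⟩ = 0.47894 / 0.65334.
⟨T⟩ = 0.73307.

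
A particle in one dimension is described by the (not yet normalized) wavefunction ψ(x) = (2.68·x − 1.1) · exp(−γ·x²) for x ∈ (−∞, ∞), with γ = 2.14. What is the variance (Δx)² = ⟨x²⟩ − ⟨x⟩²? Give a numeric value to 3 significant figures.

0.0995

Compute ⟨x⟩ and ⟨x²⟩ separately, then (Δx)² = ⟨x²⟩ − ⟨x⟩².
Expand each integrand as polynomial × e^(−2γx²) and use ∫x^(2j)·e^(−2γx²) dx = (2j−1)!!/(4γ)^j · √(π/(2γ)), odd powers → 0; here √(π/(2γ)) = 0.85675.
Normalization: ∫|ψ|² dx = 1.7555.
⟨x⟩ = -0.33615 and ⟨x²⟩ = 0.21250.
(Δx)² = 0.21250 − (-0.33615)² = 0.099503.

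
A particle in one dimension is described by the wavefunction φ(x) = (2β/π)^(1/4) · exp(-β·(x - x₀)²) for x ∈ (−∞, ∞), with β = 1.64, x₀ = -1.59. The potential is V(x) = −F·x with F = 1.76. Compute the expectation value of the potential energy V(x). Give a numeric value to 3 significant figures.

2.80

⟨V⟩ = ∫ V(x)·|φ|² dx.
Gaussian moments (u = x − x₀): ∫u^(2j)·e^(−2βu²) du = (2j−1)!!/(4β)^j · √(π/(2β)), odd powers integrate to 0; here √(π/(2β)) = 0.97867.
⟨V⟩ = 2.7984.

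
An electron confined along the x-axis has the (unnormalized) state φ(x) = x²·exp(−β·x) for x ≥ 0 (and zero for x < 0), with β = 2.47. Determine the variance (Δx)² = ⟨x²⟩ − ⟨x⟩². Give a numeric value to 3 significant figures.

0.205

Compute ⟨x⟩ and ⟨x²⟩ separately, then (Δx)² = ⟨x²⟩ − ⟨x⟩².
Every integrand reduces to terms xʲ·e^(−2βx) on [0, ∞); use ∫₀^∞ xʲ·e^(−2βx) dx = j!/(2β)^(j+1).
Normalization: ∫|φ|² dx = 0.0081579.
⟨x⟩ = 1.0121 and ⟨x²⟩ = 1.2293.
(Δx)² = 1.2293 − (1.0121)² = 0.20489.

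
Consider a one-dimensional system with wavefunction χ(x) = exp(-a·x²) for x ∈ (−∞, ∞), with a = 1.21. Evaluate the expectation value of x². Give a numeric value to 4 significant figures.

0.2066

⟨x²⟩ = ∫ x²·|χ|² dx / ∫|χ|² dx (integrals over the domain).
Gaussian moments: ∫x^(2j)·e^(−2ax²) dx = (2j−1)!!/(4a)^j · √(π/(2a)), odd powers integrate to 0; here √(π/(2a)) = 1.1394.
State is unnormalized: ∫|χ|² dx = 1.1394, and ∫χ*·x²·χ dx = 0.23541, so ⟨x²⟩ = 0.23541 / 1.1394.
⟨x²⟩ = 0.20661.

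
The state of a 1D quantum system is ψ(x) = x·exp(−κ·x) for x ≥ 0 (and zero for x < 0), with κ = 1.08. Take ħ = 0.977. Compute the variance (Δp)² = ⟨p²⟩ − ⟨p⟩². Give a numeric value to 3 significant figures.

1.11

Compute ⟨p⟩ and ⟨p²⟩ separately; (Δp)² = ⟨p²⟩ − ⟨p⟩².
Differentiate x·exp(−κ·x) with the product rule; every integrand then reduces to terms xʲ·e^(−2κx) on [0, ∞), with ∫₀^∞ xʲ·e^(−2κx) dx = j!/(2κ)^(j+1).
Normalization: ∫|ψ|² dx = 0.19846.
⟨p⟩ = 0.0000 and ⟨p²⟩ = 1.1134.
(Δp)² = 1.1134 − (0.0000)² = 1.1134.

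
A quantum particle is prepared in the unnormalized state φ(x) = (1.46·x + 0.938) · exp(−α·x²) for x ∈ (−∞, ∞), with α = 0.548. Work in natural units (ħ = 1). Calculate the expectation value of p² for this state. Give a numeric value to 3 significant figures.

p² φ = −ħ² d²φ/dx²; ⟨p²⟩ = −ħ² ∫ φ*·φ'' dx / ∫|φ|² dx.
Expand each integrand as polynomial × e^(−2αx²) and use ∫x^(2j)·e^(−2αx²) dx = (2j−1)!!/(4α)^j · √(π/(2α)), odd powers → 0; here √(π/(2α)) = 1.6930. Differentiate with the product rule, d/dx e^(−αx²) = −2αx·e^(−αx²).
State is unnormalized: ∫|φ|² dx = 3.1360, and ∫φ*·(−ħ² φ'') dx = 3.5230, so ⟨p²⟩ = 3.5230 / 3.1360.
⟨p²⟩ = 1.1234.

1.12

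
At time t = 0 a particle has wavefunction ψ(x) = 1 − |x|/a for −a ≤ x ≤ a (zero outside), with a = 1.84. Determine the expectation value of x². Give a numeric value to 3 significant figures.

0.339

⟨x²⟩ = ∫ x²·|ψ|² dx / ∫|ψ|² dx (integrals over the domain).
ψ is even, so ∫ over [−a, a] = 2∫₀ᵃ with ψ = 1 − x/a there: ∫₀ᵃ (1 − x/a)² dx = a/3, ∫₀ᵃ x²(1 − x/a)² dx = a³/30, ∫₀ᵃ x⁴(1 − x/a)² dx = a⁵/105.
State is unnormalized: ∫|ψ|² dx = 1.2267, and ∫ψ*·x²·ψ dx = 0.41530, so ⟨x²⟩ = 0.41530 / 1.2267.
⟨x²⟩ = 0.33856.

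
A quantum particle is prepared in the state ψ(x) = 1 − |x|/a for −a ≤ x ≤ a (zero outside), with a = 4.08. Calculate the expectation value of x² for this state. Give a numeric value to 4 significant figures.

⟨x²⟩ = ∫ x²·|ψ|² dx / ∫|ψ|² dx (integrals over the domain).
ψ is even, so ∫ over [−a, a] = 2∫₀ᵃ with ψ = 1 − x/a there: ∫₀ᵃ (1 − x/a)² dx = a/3, ∫₀ᵃ x²(1 − x/a)² dx = a³/30, ∫₀ᵃ x⁴(1 − x/a)² dx = a⁵/105.
State is unnormalized: ∫|ψ|² dx = 2.7200, and ∫ψ*·x²·ψ dx = 4.5278, so ⟨x²⟩ = 4.5278 / 2.7200.
⟨x²⟩ = 1.6646.

1.665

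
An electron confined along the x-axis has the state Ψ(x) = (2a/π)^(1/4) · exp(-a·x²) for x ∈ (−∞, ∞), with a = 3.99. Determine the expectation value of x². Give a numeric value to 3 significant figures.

⟨x²⟩ = ∫ x²·|Ψ|² dx (integrals over the domain).
Gaussian moments: ∫x^(2j)·e^(−2ax²) dx = (2j−1)!!/(4a)^j · √(π/(2a)), odd powers integrate to 0; here √(π/(2a)) = 0.62744.
⟨x²⟩ = 0.062657.

0.0627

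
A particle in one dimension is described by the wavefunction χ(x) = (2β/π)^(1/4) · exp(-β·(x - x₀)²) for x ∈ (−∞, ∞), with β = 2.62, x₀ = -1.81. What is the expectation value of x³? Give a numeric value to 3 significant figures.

⟨x³⟩ = ∫ x³·|χ|² dx (integrals over the domain).
Gaussian moments (u = x − x₀): ∫u^(2j)·e^(−2βu²) du = (2j−1)!!/(4β)^j · √(π/(2β)), odd powers integrate to 0; here √(π/(2β)) = 0.77430.
⟨x³⟩ = -6.4479.

-6.45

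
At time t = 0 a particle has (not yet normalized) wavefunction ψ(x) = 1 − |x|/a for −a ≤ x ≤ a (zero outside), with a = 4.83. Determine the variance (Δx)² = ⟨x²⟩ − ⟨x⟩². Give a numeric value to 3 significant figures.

Compute ⟨x⟩ and ⟨x²⟩ separately, then (Δx)² = ⟨x²⟩ − ⟨x⟩².
ψ is even, so ∫ over [−a, a] = 2∫₀ᵃ with ψ = 1 − x/a there: ∫₀ᵃ (1 − x/a)² dx = a/3, ∫₀ᵃ x²(1 − x/a)² dx = a³/30, ∫₀ᵃ x⁴(1 − x/a)² dx = a⁵/105.
Normalization: ∫|ψ|² dx = 3.2200.
⟨x⟩ = 0.0000 and ⟨x²⟩ = 2.3329.
(Δx)² = 2.3329 − (0.0000)² = 2.3329.

2.33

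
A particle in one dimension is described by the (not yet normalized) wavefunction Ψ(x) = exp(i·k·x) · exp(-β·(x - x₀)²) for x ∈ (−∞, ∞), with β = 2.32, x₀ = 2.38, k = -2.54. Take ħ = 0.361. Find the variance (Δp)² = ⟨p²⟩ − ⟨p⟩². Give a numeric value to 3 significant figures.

0.302

Compute ⟨p⟩ and ⟨p²⟩ separately; (Δp)² = ⟨p²⟩ − ⟨p⟩².
Gaussian moments (u = x − x₀): ∫u^(2j)·e^(−2βu²) du = (2j−1)!!/(4β)^j · √(π/(2β)), odd powers integrate to 0; here √(π/(2β)) = 0.82284. Derivatives: Ψ′ = (ik − 2βu)·Ψ, Ψ″ = ((ik − 2βu)² − 2β)·Ψ; the odd-in-u pieces drop out.
Normalization: ∫|Ψ|² dx = 0.82284.
⟨p⟩ = -0.91694 and ⟨p²⟩ = 1.1431.
(Δp)² = 1.1431 − (-0.91694)² = 0.30234.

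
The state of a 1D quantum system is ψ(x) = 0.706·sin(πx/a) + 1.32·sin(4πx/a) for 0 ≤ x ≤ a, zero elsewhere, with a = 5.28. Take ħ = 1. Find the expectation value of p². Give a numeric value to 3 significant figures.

p² ψ = −ħ² d²ψ/dx²; ⟨p²⟩ = −ħ² ∫ ψ*·ψ'' dx / ∫|ψ|² dx.
d²/dx² sin(jπx/a) = −(jπ/a)²·sin(jπx/a); on 0 ≤ x ≤ a, ∫sin²(jπx/a) dx = a/2 and ∫sin(jπx/a)·sin(lπx/a) dx = 0 for j ≠ l, so only diagonal terms survive in ∫|ψ|² and ∫ψ·ψ″; ∫ψ·ψ′ dx = [ψ²/2] between the walls = 0.
State is unnormalized: ∫|ψ|² dx = 5.9158, and ∫ψ*·(−ħ² ψ'') dx = 26.522, so ⟨p²⟩ = 26.522 / 5.9158.
⟨p²⟩ = 4.4832.

4.48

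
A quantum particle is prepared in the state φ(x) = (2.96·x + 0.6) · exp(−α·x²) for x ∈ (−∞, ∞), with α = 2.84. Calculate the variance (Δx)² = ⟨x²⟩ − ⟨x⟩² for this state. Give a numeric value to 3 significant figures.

Compute ⟨x⟩ and ⟨x²⟩ separately, then (Δx)² = ⟨x²⟩ − ⟨x⟩².
Expand each integrand as polynomial × e^(−2αx²) and use ∫x^(2j)·e^(−2αx²) dx = (2j−1)!!/(4α)^j · √(π/(2α)), odd powers → 0; here √(π/(2α)) = 0.74371.
Normalization: ∫|φ|² dx = 0.84133.
⟨x⟩ = 0.27639 and ⟨x²⟩ = 0.20806.
(Δx)² = 0.20806 − (0.27639)² = 0.13166.

0.132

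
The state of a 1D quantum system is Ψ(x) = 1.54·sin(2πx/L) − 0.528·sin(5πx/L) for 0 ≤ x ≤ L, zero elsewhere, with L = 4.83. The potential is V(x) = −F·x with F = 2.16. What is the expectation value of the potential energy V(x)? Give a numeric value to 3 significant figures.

⟨V⟩ = ∫ V(x)·|Ψ|² dx / ∫|Ψ|² dx.
On 0 ≤ x ≤ L (j ≠ l): ∫sin²(jπx/L) dx = L/2, ∫sin(jπx/L)·sin(lπx/L) dx = 0; diagonal moments ∫x·sin²(jπx/L) dx = L²/4, ∫x²·sin²(jπx/L) dx = L³·(1/6 − 1/(4j²π²)); cross terms ∫x·sin(jπx/L)·sin(lπx/L) dx = 0 for j + l even and −4jlL²/(π²(j² − l²)²) for j + l odd, ∫x²·sin(jπx/L)·sin(lπx/L) dx = (−1)^(j+l)·4jlL³/(π²(j² − l²)²); higher powers the same way via product-to-sum and parts.
State is unnormalized: ∫|Ψ|² dx = 6.4007, and ∫Ψ*·V(x)·Ψ dx = -34.142, so ⟨V⟩ = -34.142 / 6.4007.
⟨V⟩ = -5.3341.

-5.33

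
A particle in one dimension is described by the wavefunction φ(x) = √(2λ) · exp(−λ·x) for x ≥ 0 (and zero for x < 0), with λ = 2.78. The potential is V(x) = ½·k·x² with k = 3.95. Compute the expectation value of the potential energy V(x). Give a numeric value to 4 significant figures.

0.1278

⟨V⟩ = ∫ V(x)·|φ|² dx.
Every integrand reduces to terms xʲ·e^(−2λx) on [0, ∞); use ∫₀^∞ xʲ·e^(−2λx) dx = j!/(2λ)^(j+1).
⟨V⟩ = 0.12778.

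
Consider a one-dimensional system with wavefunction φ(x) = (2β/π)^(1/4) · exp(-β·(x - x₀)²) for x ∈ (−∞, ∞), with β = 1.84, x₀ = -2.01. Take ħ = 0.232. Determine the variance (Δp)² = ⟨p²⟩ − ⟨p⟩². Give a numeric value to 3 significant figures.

0.0990

Compute ⟨p⟩ and ⟨p²⟩ separately; (Δp)² = ⟨p²⟩ − ⟨p⟩².
Gaussian moments (u = x − x₀): ∫u^(2j)·e^(−2βu²) du = (2j−1)!!/(4β)^j · √(π/(2β)), odd powers integrate to 0; here √(π/(2β)) = 0.92396. Derivatives: d/dx e^(−βu²) = −2βu·e^(−βu²), d²/dx² e^(−βu²) = (4β²u² − 2β)·e^(−βu²).
⟨p⟩ = 0.0000 and ⟨p²⟩ = 0.099036.
(Δp)² = 0.099036 − (0.0000)² = 0.099036.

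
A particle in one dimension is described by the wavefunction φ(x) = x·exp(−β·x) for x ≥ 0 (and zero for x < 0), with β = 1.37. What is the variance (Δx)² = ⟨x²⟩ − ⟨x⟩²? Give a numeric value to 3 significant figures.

Compute ⟨x⟩ and ⟨x²⟩ separately, then (Δx)² = ⟨x²⟩ − ⟨x⟩².
Every integrand reduces to terms xʲ·e^(−2βx) on [0, ∞); use ∫₀^∞ xʲ·e^(−2βx) dx = j!/(2β)^(j+1).
Normalization: ∫|φ|² dx = 0.097225.
⟨x⟩ = 1.0949 and ⟨x²⟩ = 1.5984.
(Δx)² = 1.5984 − (1.0949)² = 0.39960.

0.400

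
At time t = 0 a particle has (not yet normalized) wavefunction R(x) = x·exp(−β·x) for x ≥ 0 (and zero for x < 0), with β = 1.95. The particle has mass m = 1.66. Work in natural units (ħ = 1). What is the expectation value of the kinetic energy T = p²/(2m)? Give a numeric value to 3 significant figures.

1.15

T = −(ħ²/2m) d²/dx², so ⟨T⟩ = −(ħ²/2m) ∫ R*·R'' dx / ∫|R|² dx; with m = 1.66.
Differentiate x·exp(−β·x) with the product rule; every integrand then reduces to terms xʲ·e^(−2βx) on [0, ∞), with ∫₀^∞ xʲ·e^(−2βx) dx = j!/(2β)^(j+1).
State is unnormalized: ∫|R|² dx = 0.033716, and ∫R*·(−ħ²/2m · R'') dx = 0.038616, so ⟨T⟩ = 0.038616 / 0.033716.
⟨T⟩ = 1.1453.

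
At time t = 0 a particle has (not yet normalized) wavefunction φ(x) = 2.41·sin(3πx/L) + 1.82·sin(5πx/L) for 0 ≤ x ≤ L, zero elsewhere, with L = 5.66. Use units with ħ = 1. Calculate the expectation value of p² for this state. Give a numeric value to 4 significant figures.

4.563

p² φ = −ħ² d²φ/dx²; ⟨p²⟩ = −ħ² ∫ φ*·φ'' dx / ∫|φ|² dx.
d²/dx² sin(jπx/L) = −(jπ/L)²·sin(jπx/L); on 0 ≤ x ≤ L, ∫sin²(jπx/L) dx = L/2 and ∫sin(jπx/L)·sin(lπx/L) dx = 0 for j ≠ l, so only diagonal terms survive in ∫|φ|² and ∫φ·φ″; ∫φ·φ′ dx = [φ²/2] between the walls = 0.
State is unnormalized: ∫|φ|² dx = 25.811, and ∫φ*·(−ħ² φ'') dx = 117.78, so ⟨p²⟩ = 117.78 / 25.811.
⟨p²⟩ = 4.5630.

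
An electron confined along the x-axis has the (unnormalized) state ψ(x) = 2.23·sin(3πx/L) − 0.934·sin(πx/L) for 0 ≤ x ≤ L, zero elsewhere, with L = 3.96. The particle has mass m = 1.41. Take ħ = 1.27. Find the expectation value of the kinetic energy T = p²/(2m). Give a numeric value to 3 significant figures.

T = −(ħ²/2m) d²/dx², so ⟨T⟩ = −(ħ²/2m) ∫ ψ*·ψ'' dx / ∫|ψ|² dx; with m = 1.41.
d²/dx² sin(jπx/L) = −(jπ/L)²·sin(jπx/L); on 0 ≤ x ≤ L, ∫sin²(jπx/L) dx = L/2 and ∫sin(jπx/L)·sin(lπx/L) dx = 0 for j ≠ l, so only diagonal terms survive in ∫|ψ|² and ∫ψ·ψ″; ∫ψ·ψ′ dx = [ψ²/2] between the walls = 0.
State is unnormalized: ∫|ψ|² dx = 11.574, and ∫ψ*·(−ħ²/2m · ψ'') dx = 32.521, so ⟨T⟩ = 32.521 / 11.574.
⟨T⟩ = 2.8100.

2.81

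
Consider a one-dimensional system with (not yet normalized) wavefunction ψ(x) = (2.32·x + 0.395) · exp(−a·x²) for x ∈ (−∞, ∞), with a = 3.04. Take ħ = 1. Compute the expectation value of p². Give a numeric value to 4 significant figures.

7.535

p² ψ = −ħ² d²ψ/dx²; ⟨p²⟩ = −ħ² ∫ ψ*·ψ'' dx / ∫|ψ|² dx.
Expand each integrand as polynomial × e^(−2ax²) and use ∫x^(2j)·e^(−2ax²) dx = (2j−1)!!/(4a)^j · √(π/(2a)), odd powers → 0; here √(π/(2a)) = 0.71882. Differentiate with the product rule, d/dx e^(−ax²) = −2ax·e^(−ax²).
State is unnormalized: ∫|ψ|² dx = 0.43033, and ∫ψ*·(−ħ² ψ'') dx = 3.2427, so ⟨p²⟩ = 3.2427 / 0.43033.
⟨p²⟩ = 7.5354.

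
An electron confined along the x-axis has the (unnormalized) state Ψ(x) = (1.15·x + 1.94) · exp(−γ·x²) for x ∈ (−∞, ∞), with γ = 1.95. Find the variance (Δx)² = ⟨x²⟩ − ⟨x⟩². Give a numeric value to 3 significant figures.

Compute ⟨x⟩ and ⟨x²⟩ separately, then (Δx)² = ⟨x²⟩ − ⟨x⟩².
Expand each integrand as polynomial × e^(−2γx²) and use ∫x^(2j)·e^(−2γx²) dx = (2j−1)!!/(4γ)^j · √(π/(2γ)), odd powers → 0; here √(π/(2γ)) = 0.89752.
Normalization: ∫|Ψ|² dx = 3.5301.
⟨x⟩ = 0.14544 and ⟨x²⟩ = 0.13926.
(Δx)² = 0.13926 − (0.14544)² = 0.11810.

0.118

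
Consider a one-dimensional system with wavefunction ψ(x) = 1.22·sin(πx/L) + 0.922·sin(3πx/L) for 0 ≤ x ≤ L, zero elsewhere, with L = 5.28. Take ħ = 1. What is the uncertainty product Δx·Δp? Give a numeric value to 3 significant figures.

1.82

Δx = √(⟨x²⟩−⟨x⟩²), Δp = √(⟨p²⟩−⟨p⟩²).
On 0 ≤ x ≤ L (j ≠ l): ∫sin²(jπx/L) dx = L/2, ∫sin(jπx/L)·sin(lπx/L) dx = 0; diagonal moments ∫x·sin²(jπx/L) dx = L²/4, ∫x²·sin²(jπx/L) dx = L³·(1/6 − 1/(4j²π²)); cross terms ∫x·sin(jπx/L)·sin(lπx/L) dx = 0 for j + l even and −4jlL²/(π²(j² − l²)²) for j + l odd, ∫x²·sin(jπx/L)·sin(lπx/L) dx = (−1)^(j+l)·4jlL³/(π²(j² − l²)²); higher powers the same way via product-to-sum and parts. d²/dx² sin(jπx/L) = −(jπ/L)²·sin(jπx/L); on 0 ≤ x ≤ L, ∫sin²(jπx/L) dx = L/2 and ∫sin(jπx/L)·sin(lπx/L) dx = 0 for j ≠ l, so only diagonal terms survive in ∫|ψ|² and ∫ψ·ψ″; ∫ψ·ψ′ dx = [ψ²/2] between the walls = 0.
Normalization: ∫|ψ|² dx = 6.1736.
⟨x⟩ = 2.6400, ⟨x²⟩ = 9.3559 ⇒ Δx = 1.5448.
⟨p⟩ = 0.0000, ⟨p²⟩ = 1.3836 ⇒ Δp = 1.1763.
Δx·Δp = 1.8170.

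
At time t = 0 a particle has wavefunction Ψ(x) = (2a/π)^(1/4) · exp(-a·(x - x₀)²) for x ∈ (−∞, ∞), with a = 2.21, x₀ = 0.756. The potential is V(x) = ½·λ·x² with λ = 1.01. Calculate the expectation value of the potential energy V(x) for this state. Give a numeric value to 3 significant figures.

⟨V⟩ = ∫ V(x)·|Ψ|² dx.
Gaussian moments (u = x − x₀): ∫u^(2j)·e^(−2au²) du = (2j−1)!!/(4a)^j · √(π/(2a)), odd powers integrate to 0; here √(π/(2a)) = 0.84307.
⟨V⟩ = 0.34575.

0.346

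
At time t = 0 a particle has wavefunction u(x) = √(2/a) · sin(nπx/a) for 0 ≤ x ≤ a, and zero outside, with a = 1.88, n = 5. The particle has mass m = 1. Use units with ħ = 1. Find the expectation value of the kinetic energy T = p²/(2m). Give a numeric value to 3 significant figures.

34.9

T = −(ħ²/2m) d²/dx², so ⟨T⟩ = −(ħ²/2m) ∫ u*·u'' dx; with m = 1.
d/dx sin(nπx/a) = (nπ/a)·cos(nπx/a) and d²/dx² sin(nπx/a) = −(nπ/a)²·sin(nπx/a); on 0 ≤ x ≤ a, ∫sin²(nπx/a) dx = a/2 and ∫sin(nπx/a)·cos(nπx/a) dx = 0.
⟨T⟩ = 34.906.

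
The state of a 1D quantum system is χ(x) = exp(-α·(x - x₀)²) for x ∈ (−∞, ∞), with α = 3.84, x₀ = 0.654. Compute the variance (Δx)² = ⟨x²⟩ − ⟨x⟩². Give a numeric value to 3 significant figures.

Compute ⟨x⟩ and ⟨x²⟩ separately, then (Δx)² = ⟨x²⟩ − ⟨x⟩².
Gaussian moments (u = x − x₀): ∫u^(2j)·e^(−2αu²) du = (2j−1)!!/(4α)^j · √(π/(2α)), odd powers integrate to 0; here √(π/(2α)) = 0.63958.
Normalization: ∫|χ|² dx = 0.63958.
⟨x⟩ = 0.65400 and ⟨x²⟩ = 0.49282.
(Δx)² = 0.49282 − (0.65400)² = 0.065104.

0.0651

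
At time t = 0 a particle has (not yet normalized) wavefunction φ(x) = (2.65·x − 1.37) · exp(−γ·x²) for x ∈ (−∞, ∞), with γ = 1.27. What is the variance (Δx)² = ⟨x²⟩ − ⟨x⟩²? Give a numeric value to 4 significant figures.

0.1715

Compute ⟨x⟩ and ⟨x²⟩ separately, then (Δx)² = ⟨x²⟩ − ⟨x⟩².
Expand each integrand as polynomial × e^(−2γx²) and use ∫x^(2j)·e^(−2γx²) dx = (2j−1)!!/(4γ)^j · √(π/(2γ)), odd powers → 0; here √(π/(2γ)) = 1.1121.
Normalization: ∫|φ|² dx = 3.6248.
⟨x⟩ = -0.43854 and ⟨x²⟩ = 0.36383.
(Δx)² = 0.36383 − (-0.43854)² = 0.17151.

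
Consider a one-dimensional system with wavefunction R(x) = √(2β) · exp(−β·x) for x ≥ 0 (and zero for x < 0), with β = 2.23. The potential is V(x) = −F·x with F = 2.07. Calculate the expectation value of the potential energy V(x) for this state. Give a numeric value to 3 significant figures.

-0.464

⟨V⟩ = ∫ V(x)·|R|² dx.
Every integrand reduces to terms xʲ·e^(−2βx) on [0, ∞); use ∫₀^∞ xʲ·e^(−2βx) dx = j!/(2β)^(j+1).
⟨V⟩ = -0.46413.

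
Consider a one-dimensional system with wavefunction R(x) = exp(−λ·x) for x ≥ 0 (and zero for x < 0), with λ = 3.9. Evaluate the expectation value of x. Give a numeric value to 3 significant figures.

0.128

⟨x⟩ = ∫ x·|R|² dx / ∫|R|² dx (integrals over the domain).
Every integrand reduces to terms xʲ·e^(−2λx) on [0, ∞); use ∫₀^∞ xʲ·e^(−2λx) dx = j!/(2λ)^(j+1).
State is unnormalized: ∫|R|² dx = 0.12821, and ∫R*·x·R dx = 0.016437, so ⟨x⟩ = 0.016437 / 0.12821.
⟨x⟩ = 0.12821.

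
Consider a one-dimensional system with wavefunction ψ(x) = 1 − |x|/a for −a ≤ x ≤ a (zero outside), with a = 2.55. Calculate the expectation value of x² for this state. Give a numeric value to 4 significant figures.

0.6503

⟨x²⟩ = ∫ x²·|ψ|² dx / ∫|ψ|² dx (integrals over the domain).
ψ is even, so ∫ over [−a, a] = 2∫₀ᵃ with ψ = 1 − x/a there: ∫₀ᵃ (1 − x/a)² dx = a/3, ∫₀ᵃ x²(1 − x/a)² dx = a³/30, ∫₀ᵃ x⁴(1 − x/a)² dx = a⁵/105.
State is unnormalized: ∫|ψ|² dx = 1.7000, and ∫ψ*·x²·ψ dx = 1.1054, so ⟨x²⟩ = 1.1054 / 1.7000.
⟨x²⟩ = 0.65025.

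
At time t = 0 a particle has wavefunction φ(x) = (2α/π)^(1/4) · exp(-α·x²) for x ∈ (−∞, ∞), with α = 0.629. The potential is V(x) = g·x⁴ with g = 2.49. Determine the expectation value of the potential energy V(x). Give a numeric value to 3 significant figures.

1.18

⟨V⟩ = ∫ V(x)·|φ|² dx.
Gaussian moments: ∫x^(2j)·e^(−2αx²) dx = (2j−1)!!/(4α)^j · √(π/(2α)), odd powers integrate to 0; here √(π/(2α)) = 1.5803.
⟨V⟩ = 1.1800.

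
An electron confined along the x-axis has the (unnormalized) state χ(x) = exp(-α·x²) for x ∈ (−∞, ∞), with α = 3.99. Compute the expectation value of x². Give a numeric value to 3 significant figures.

0.0627

⟨x²⟩ = ∫ x²·|χ|² dx / ∫|χ|² dx (integrals over the domain).
Gaussian moments: ∫x^(2j)·e^(−2αx²) dx = (2j−1)!!/(4α)^j · √(π/(2α)), odd powers integrate to 0; here √(π/(2α)) = 0.62744.
State is unnormalized: ∫|χ|² dx = 0.62744, and ∫χ*·x²·χ dx = 0.039313, so ⟨x²⟩ = 0.039313 / 0.62744.
⟨x²⟩ = 0.062657.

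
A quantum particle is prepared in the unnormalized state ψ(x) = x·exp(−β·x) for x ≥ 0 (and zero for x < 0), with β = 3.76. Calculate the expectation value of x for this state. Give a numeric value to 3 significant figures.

⟨x⟩ = ∫ x·|ψ|² dx / ∫|ψ|² dx (integrals over the domain).
Every integrand reduces to terms xʲ·e^(−2βx) on [0, ∞); use ∫₀^∞ xʲ·e^(−2βx) dx = j!/(2β)^(j+1).
State is unnormalized: ∫|ψ|² dx = 0.0047030, and ∫ψ*·x·ψ dx = 0.0018762, so ⟨x⟩ = 0.0018762 / 0.0047030.
⟨x⟩ = 0.39894.

0.399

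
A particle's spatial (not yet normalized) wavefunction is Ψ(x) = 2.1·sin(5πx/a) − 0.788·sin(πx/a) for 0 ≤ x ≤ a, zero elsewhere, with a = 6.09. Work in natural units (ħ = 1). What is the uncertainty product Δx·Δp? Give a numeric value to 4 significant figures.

3.921

Δx = √(⟨x²⟩−⟨x⟩²), Δp = √(⟨p²⟩−⟨p⟩²).
On 0 ≤ x ≤ a (j ≠ l): ∫sin²(jπx/a) dx = a/2, ∫sin(jπx/a)·sin(lπx/a) dx = 0; diagonal moments ∫x·sin²(jπx/a) dx = a²/4, ∫x²·sin²(jπx/a) dx = a³·(1/6 − 1/(4j²π²)); cross terms ∫x·sin(jπx/a)·sin(lπx/a) dx = 0 for j + l even and −4jla²/(π²(j² − l²)²) for j + l odd, ∫x²·sin(jπx/a)·sin(lπx/a) dx = (−1)^(j+l)·4jla³/(π²(j² − l²)²); higher powers the same way via product-to-sum and parts. d²/dx² sin(jπx/a) = −(jπ/a)²·sin(jπx/a); on 0 ≤ x ≤ a, ∫sin²(jπx/a) dx = a/2 and ∫sin(jπx/a)·sin(lπx/a) dx = 0 for j ≠ l, so only diagonal terms survive in ∫|Ψ|² and ∫Ψ·Ψ″; ∫Ψ·Ψ′ dx = [Ψ²/2] between the walls = 0.
Normalization: ∫|Ψ|² dx = 15.319.
⟨x⟩ = 3.0450, ⟨x²⟩ = 11.893 ⇒ Δx = 1.6190.
⟨p⟩ = 0.0000, ⟨p²⟩ = 5.8645 ⇒ Δp = 2.4217.
Δx·Δp = 3.9207.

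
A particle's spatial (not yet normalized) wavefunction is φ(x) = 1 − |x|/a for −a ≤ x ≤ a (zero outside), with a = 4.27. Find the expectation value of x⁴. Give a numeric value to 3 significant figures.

⟨x⁴⟩ = ∫ x⁴·|φ|² dx / ∫|φ|² dx (integrals over the domain).
φ is even, so ∫ over [−a, a] = 2∫₀ᵃ with φ = 1 − x/a there: ∫₀ᵃ (1 − x/a)² dx = a/3, ∫₀ᵃ x²(1 − x/a)² dx = a³/30, ∫₀ᵃ x⁴(1 − x/a)² dx = a⁵/105.
State is unnormalized: ∫|φ|² dx = 2.8467, and ∫φ*·x⁴·φ dx = 27.038, so ⟨x⁴⟩ = 27.038 / 2.8467.
⟨x⁴⟩ = 9.4982.

9.50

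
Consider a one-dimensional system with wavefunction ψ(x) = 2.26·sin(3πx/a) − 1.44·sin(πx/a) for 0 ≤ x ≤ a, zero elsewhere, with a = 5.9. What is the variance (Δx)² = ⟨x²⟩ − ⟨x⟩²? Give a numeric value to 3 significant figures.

Compute ⟨x⟩ and ⟨x²⟩ separately, then (Δx)² = ⟨x²⟩ − ⟨x⟩².
On 0 ≤ x ≤ a (j ≠ l): ∫sin²(jπx/a) dx = a/2, ∫sin(jπx/a)·sin(lπx/a) dx = 0; diagonal moments ∫x·sin²(jπx/a) dx = a²/4, ∫x²·sin²(jπx/a) dx = a³·(1/6 − 1/(4j²π²)); cross terms ∫x·sin(jπx/a)·sin(lπx/a) dx = 0 for j + l even and −4jla²/(π²(j² − l²)²) for j + l odd, ∫x²·sin(jπx/a)·sin(lπx/a) dx = (−1)^(j+l)·4jla³/(π²(j² − l²)²); higher powers the same way via product-to-sum and parts.
Normalization: ∫|ψ|² dx = 21.185.
⟨x⟩ = 2.9500 and ⟨x²⟩ = 9.7560.
(Δx)² = 9.7560 − (2.9500)² = 1.0535.

1.05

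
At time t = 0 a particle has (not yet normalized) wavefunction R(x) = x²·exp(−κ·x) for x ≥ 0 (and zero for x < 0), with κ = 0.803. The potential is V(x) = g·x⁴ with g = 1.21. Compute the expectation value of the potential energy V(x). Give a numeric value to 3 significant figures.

306.

⟨V⟩ = ∫ V(x)·|R|² dx / ∫|R|² dx.
Every integrand reduces to terms xʲ·e^(−2κx) on [0, ∞); use ∫₀^∞ xʲ·e^(−2κx) dx = j!/(2κ)^(j+1).
State is unnormalized: ∫|R|² dx = 2.2464, and ∫R*·V(x)·R dx = 686.43, so ⟨V⟩ = 686.43 / 2.2464.
⟨V⟩ = 305.57.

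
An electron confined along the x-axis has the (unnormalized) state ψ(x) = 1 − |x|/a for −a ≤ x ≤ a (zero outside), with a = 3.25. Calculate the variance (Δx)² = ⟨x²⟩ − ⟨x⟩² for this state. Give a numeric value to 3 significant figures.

1.06

Compute ⟨x⟩ and ⟨x²⟩ separately, then (Δx)² = ⟨x²⟩ − ⟨x⟩².
ψ is even, so ∫ over [−a, a] = 2∫₀ᵃ with ψ = 1 − x/a there: ∫₀ᵃ (1 − x/a)² dx = a/3, ∫₀ᵃ x²(1 − x/a)² dx = a³/30, ∫₀ᵃ x⁴(1 − x/a)² dx = a⁵/105.
Normalization: ∫|ψ|² dx = 2.1667.
⟨x⟩ = 0.0000 and ⟨x²⟩ = 1.0563.
(Δx)² = 1.0563 − (0.0000)² = 1.0563.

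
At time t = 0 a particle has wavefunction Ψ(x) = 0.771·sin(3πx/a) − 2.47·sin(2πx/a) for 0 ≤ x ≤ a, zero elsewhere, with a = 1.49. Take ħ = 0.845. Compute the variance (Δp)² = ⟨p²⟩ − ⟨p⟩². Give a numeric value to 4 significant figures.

14.11

Compute ⟨p⟩ and ⟨p²⟩ separately; (Δp)² = ⟨p²⟩ − ⟨p⟩².
d²/dx² sin(jπx/a) = −(jπ/a)²·sin(jπx/a); on 0 ≤ x ≤ a, ∫sin²(jπx/a) dx = a/2 and ∫sin(jπx/a)·sin(lπx/a) dx = 0 for j ≠ l, so only diagonal terms survive in ∫|Ψ|² and ∫Ψ·Ψ″; ∫Ψ·Ψ′ dx = [Ψ²/2] between the walls = 0.
Normalization: ∫|Ψ|² dx = 4.9880.
⟨p⟩ = 0.0000 and ⟨p²⟩ = 14.106.
(Δp)² = 14.106 − (0.0000)² = 14.106.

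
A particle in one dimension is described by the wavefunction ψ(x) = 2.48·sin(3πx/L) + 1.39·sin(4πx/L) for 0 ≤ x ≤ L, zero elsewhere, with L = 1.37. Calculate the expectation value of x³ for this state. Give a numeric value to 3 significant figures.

0.240

⟨x³⟩ = ∫ x³·|ψ|² dx / ∫|ψ|² dx (integrals over the domain).
On 0 ≤ x ≤ L (j ≠ l): ∫sin²(jπx/L) dx = L/2, ∫sin(jπx/L)·sin(lπx/L) dx = 0; diagonal moments ∫x·sin²(jπx/L) dx = L²/4, ∫x²·sin²(jπx/L) dx = L³·(1/6 − 1/(4j²π²)); cross terms ∫x·sin(jπx/L)·sin(lπx/L) dx = 0 for j + l even and −4jlL²/(π²(j² − l²)²) for j + l odd, ∫x²·sin(jπx/L)·sin(lπx/L) dx = (−1)^(j+l)·4jlL³/(π²(j² − l²)²); higher powers the same way via product-to-sum and parts.
State is unnormalized: ∫|ψ|² dx = 5.5365, and ∫ψ*·x³·ψ dx = 1.3309, so ⟨x³⟩ = 1.3309 / 5.5365.
⟨x³⟩ = 0.24039.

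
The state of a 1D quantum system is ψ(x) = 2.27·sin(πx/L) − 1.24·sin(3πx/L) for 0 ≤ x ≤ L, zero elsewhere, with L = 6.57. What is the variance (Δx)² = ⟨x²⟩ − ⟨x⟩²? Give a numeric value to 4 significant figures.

0.4770

Compute ⟨x⟩ and ⟨x²⟩ separately, then (Δx)² = ⟨x²⟩ − ⟨x⟩².
On 0 ≤ x ≤ L (j ≠ l): ∫sin²(jπx/L) dx = L/2, ∫sin(jπx/L)·sin(lπx/L) dx = 0; diagonal moments ∫x·sin²(jπx/L) dx = L²/4, ∫x²·sin²(jπx/L) dx = L³·(1/6 − 1/(4j²π²)); cross terms ∫x·sin(jπx/L)·sin(lπx/L) dx = 0 for j + l even and −4jlL²/(π²(j² − l²)²) for j + l odd, ∫x²·sin(jπx/L)·sin(lπx/L) dx = (−1)^(j+l)·4jlL³/(π²(j² − l²)²); higher powers the same way via product-to-sum and parts.
Normalization: ∫|ψ|² dx = 21.978.
⟨x⟩ = 3.2850 and ⟨x²⟩ = 11.268.
(Δx)² = 11.268 − (3.2850)² = 0.47703.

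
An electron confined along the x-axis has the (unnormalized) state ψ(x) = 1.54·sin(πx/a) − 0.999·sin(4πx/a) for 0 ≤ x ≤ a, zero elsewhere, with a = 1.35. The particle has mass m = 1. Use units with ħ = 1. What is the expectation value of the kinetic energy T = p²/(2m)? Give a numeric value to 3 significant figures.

14.7

T = −(ħ²/2m) d²/dx², so ⟨T⟩ = −(ħ²/2m) ∫ ψ*·ψ'' dx / ∫|ψ|² dx; with m = 1.
d²/dx² sin(jπx/a) = −(jπ/a)²·sin(jπx/a); on 0 ≤ x ≤ a, ∫sin²(jπx/a) dx = a/2 and ∫sin(jπx/a)·sin(lπx/a) dx = 0 for j ≠ l, so only diagonal terms survive in ∫|ψ|² and ∫ψ·ψ″; ∫ψ·ψ′ dx = [ψ²/2] between the walls = 0.
State is unnormalized: ∫|ψ|² dx = 2.2745, and ∫ψ*·(−ħ²/2m · ψ'') dx = 33.519, so ⟨T⟩ = 33.519 / 2.2745.
⟨T⟩ = 14.737.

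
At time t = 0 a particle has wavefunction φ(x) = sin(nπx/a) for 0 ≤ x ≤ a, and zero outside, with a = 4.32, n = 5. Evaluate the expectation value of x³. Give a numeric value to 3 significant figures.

19.9

⟨x³⟩ = ∫ x³·|φ|² dx / ∫|φ|² dx (integrals over the domain).
With sin²θ = (1 − cos2θ)/2 on 0 ≤ x ≤ a: ∫sin²(nπx/a) dx = a/2, ∫x·sin²(nπx/a) dx = a²/4, ∫x²·sin²(nπx/a) dx = a³·(1/6 − 1/(4n²π²)); higher powers xᵏ the same way, integrating xᵏ·cos(2nπx/a) by parts.
State is unnormalized: ∫|φ|² dx = 2.1600, and ∫φ*·x³·φ dx = 43.006, so ⟨x³⟩ = 43.006 / 2.1600.
⟨x³⟩ = 19.910.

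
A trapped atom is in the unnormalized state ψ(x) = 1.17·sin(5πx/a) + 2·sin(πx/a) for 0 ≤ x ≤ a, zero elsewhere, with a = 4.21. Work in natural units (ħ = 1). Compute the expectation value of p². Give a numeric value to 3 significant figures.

3.96

p² ψ = −ħ² d²ψ/dx²; ⟨p²⟩ = −ħ² ∫ ψ*·ψ'' dx / ∫|ψ|² dx.
d²/dx² sin(jπx/a) = −(jπ/a)²·sin(jπx/a); on 0 ≤ x ≤ a, ∫sin²(jπx/a) dx = a/2 and ∫sin(jπx/a)·sin(lπx/a) dx = 0 for j ≠ l, so only diagonal terms survive in ∫|ψ|² and ∫ψ·ψ″; ∫ψ·ψ′ dx = [ψ²/2] between the walls = 0.
State is unnormalized: ∫|ψ|² dx = 11.302, and ∫ψ*·(−ħ² ψ'') dx = 44.803, so ⟨p²⟩ = 44.803 / 11.302.
⟨p²⟩ = 3.9643.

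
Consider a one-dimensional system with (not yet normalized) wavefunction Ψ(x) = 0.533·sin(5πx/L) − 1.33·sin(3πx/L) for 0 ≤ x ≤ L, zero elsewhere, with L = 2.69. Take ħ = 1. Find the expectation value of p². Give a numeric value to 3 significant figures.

p² Ψ = −ħ² d²Ψ/dx²; ⟨p²⟩ = −ħ² ∫ Ψ*·Ψ'' dx / ∫|Ψ|² dx.
d²/dx² sin(jπx/L) = −(jπ/L)²·sin(jπx/L); on 0 ≤ x ≤ L, ∫sin²(jπx/L) dx = L/2 and ∫sin(jπx/L)·sin(lπx/L) dx = 0 for j ≠ l, so only diagonal terms survive in ∫|Ψ|² and ∫Ψ·Ψ″; ∫Ψ·Ψ′ dx = [Ψ²/2] between the walls = 0.
State is unnormalized: ∫|Ψ|² dx = 2.7613, and ∫Ψ*·(−ħ² Ψ'') dx = 42.234, so ⟨p²⟩ = 42.234 / 2.7613.
⟨p²⟩ = 15.295.

15.3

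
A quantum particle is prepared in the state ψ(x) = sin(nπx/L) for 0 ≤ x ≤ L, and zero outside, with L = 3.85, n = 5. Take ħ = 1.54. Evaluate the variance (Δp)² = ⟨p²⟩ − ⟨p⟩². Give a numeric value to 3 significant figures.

39.5

Compute ⟨p⟩ and ⟨p²⟩ separately; (Δp)² = ⟨p²⟩ − ⟨p⟩².
d/dx sin(nπx/L) = (nπ/L)·cos(nπx/L) and d²/dx² sin(nπx/L) = −(nπ/L)²·sin(nπx/L); on 0 ≤ x ≤ L, ∫sin²(nπx/L) dx = L/2 and ∫sin(nπx/L)·cos(nπx/L) dx = 0.
Normalization: ∫|ψ|² dx = 1.9250.
⟨p⟩ = 0.0000 and ⟨p²⟩ = 39.478.
(Δp)² = 39.478 − (0.0000)² = 39.478.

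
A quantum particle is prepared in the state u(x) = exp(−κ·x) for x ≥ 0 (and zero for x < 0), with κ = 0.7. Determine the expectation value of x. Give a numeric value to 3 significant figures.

⟨x⟩ = ∫ x·|u|² dx / ∫|u|² dx (integrals over the domain).
Every integrand reduces to terms xʲ·e^(−2κx) on [0, ∞); use ∫₀^∞ xʲ·e^(−2κx) dx = j!/(2κ)^(j+1).
State is unnormalized: ∫|u|² dx = 0.71429, and ∫u*·x·u dx = 0.51020, so ⟨x⟩ = 0.51020 / 0.71429.
⟨x⟩ = 0.71429.

0.714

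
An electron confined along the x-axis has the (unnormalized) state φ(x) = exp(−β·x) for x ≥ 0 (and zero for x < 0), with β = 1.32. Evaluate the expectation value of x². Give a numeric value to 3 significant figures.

0.287

⟨x²⟩ = ∫ x²·|φ|² dx / ∫|φ|² dx (integrals over the domain).
Every integrand reduces to terms xʲ·e^(−2βx) on [0, ∞); use ∫₀^∞ xʲ·e^(−2βx) dx = j!/(2β)^(j+1).
State is unnormalized: ∫|φ|² dx = 0.37879, and ∫φ*·x²·φ dx = 0.10870, so ⟨x²⟩ = 0.10870 / 0.37879.
⟨x²⟩ = 0.28696.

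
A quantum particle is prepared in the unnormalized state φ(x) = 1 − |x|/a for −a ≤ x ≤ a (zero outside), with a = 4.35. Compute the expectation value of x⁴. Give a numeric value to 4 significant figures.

10.23

⟨x⁴⟩ = ∫ x⁴·|φ|² dx / ∫|φ|² dx (integrals over the domain).
φ is even, so ∫ over [−a, a] = 2∫₀ᵃ with φ = 1 − x/a there: ∫₀ᵃ (1 − x/a)² dx = a/3, ∫₀ᵃ x²(1 − x/a)² dx = a³/30, ∫₀ᵃ x⁴(1 − x/a)² dx = a⁵/105.
State is unnormalized: ∫|φ|² dx = 2.9000, and ∫φ*·x⁴·φ dx = 29.668, so ⟨x⁴⟩ = 29.668 / 2.9000.
⟨x⁴⟩ = 10.230.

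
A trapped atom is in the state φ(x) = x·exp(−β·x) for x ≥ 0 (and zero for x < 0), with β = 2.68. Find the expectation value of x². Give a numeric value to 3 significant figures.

⟨x²⟩ = ∫ x²·|φ|² dx / ∫|φ|² dx (integrals over the domain).
Every integrand reduces to terms xʲ·e^(−2βx) on [0, ∞); use ∫₀^∞ xʲ·e^(−2βx) dx = j!/(2β)^(j+1).
State is unnormalized: ∫|φ|² dx = 0.012988, and ∫φ*·x²·φ dx = 0.0054248, so ⟨x²⟩ = 0.0054248 / 0.012988.
⟨x²⟩ = 0.41769.

0.418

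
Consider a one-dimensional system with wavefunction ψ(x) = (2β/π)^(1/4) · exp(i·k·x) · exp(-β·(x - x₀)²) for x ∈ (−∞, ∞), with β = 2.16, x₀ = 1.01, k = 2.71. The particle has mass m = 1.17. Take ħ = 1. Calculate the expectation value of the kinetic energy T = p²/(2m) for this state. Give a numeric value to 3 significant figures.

T = −(ħ²/2m) d²/dx², so ⟨T⟩ = −(ħ²/2m) ∫ ψ*·ψ'' dx; with m = 1.17.
Gaussian moments (u = x − x₀): ∫u^(2j)·e^(−2βu²) du = (2j−1)!!/(4β)^j · √(π/(2β)), odd powers integrate to 0; here √(π/(2β)) = 0.85277. Derivatives: ψ′ = (ik − 2βu)·ψ, ψ″ = ((ik − 2βu)² − 2β)·ψ; the odd-in-u pieces drop out.
⟨T⟩ = 4.0616.

4.06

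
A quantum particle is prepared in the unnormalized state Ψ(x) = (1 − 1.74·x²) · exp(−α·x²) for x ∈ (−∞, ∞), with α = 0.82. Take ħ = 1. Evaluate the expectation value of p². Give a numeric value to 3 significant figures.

4.22

p² Ψ = −ħ² d²Ψ/dx²; ⟨p²⟩ = −ħ² ∫ Ψ*·Ψ'' dx / ∫|Ψ|² dx.
Expand each integrand as polynomial × e^(−2αx²) and use ∫x^(2j)·e^(−2αx²) dx = (2j−1)!!/(4α)^j · √(π/(2α)), odd powers → 0; here √(π/(2α)) = 1.3841. Differentiate with the product rule, d/dx e^(−αx²) = −2αx·e^(−αx²).
State is unnormalized: ∫|Ψ|² dx = 1.0841, and ∫Ψ*·(−ħ² Ψ'') dx = 4.5748, so ⟨p²⟩ = 4.5748 / 1.0841.
⟨p²⟩ = 4.2199.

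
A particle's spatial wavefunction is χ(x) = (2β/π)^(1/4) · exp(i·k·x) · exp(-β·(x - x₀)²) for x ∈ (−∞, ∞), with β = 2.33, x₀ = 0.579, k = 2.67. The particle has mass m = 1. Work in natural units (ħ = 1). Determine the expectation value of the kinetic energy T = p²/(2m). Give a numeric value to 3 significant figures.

T = −(ħ²/2m) d²/dx², so ⟨T⟩ = −(ħ²/2m) ∫ χ*·χ'' dx; with m = 1.
Gaussian moments (u = x − x₀): ∫u^(2j)·e^(−2βu²) du = (2j−1)!!/(4β)^j · √(π/(2β)), odd powers integrate to 0; here √(π/(2β)) = 0.82107. Derivatives: χ′ = (ik − 2βu)·χ, χ″ = ((ik − 2βu)² − 2β)·χ; the odd-in-u pieces drop out.
⟨T⟩ = 4.7295.

4.73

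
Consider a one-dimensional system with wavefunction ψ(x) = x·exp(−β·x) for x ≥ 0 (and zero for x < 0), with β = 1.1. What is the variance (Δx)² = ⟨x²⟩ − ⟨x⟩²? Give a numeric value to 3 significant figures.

Compute ⟨x⟩ and ⟨x²⟩ separately, then (Δx)² = ⟨x²⟩ − ⟨x⟩².
Every integrand reduces to terms xʲ·e^(−2βx) on [0, ∞); use ∫₀^∞ xʲ·e^(−2βx) dx = j!/(2β)^(j+1).
Normalization: ∫|ψ|² dx = 0.18783.
⟨x⟩ = 1.3636 and ⟨x²⟩ = 2.4793.
(Δx)² = 2.4793 − (1.3636)² = 0.61983.

0.620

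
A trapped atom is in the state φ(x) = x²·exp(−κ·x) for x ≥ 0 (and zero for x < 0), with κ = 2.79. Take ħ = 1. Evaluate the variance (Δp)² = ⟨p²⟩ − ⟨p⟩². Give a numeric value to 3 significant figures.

Compute ⟨p⟩ and ⟨p²⟩ separately; (Δp)² = ⟨p²⟩ − ⟨p⟩².
Differentiate x²·exp(−κ·x) with the product rule; every integrand then reduces to terms xʲ·e^(−2κx) on [0, ∞), with ∫₀^∞ xʲ·e^(−2κx) dx = j!/(2κ)^(j+1).
Normalization: ∫|φ|² dx = 0.0044365.
⟨p⟩ = 0.0000 and ⟨p²⟩ = 2.5947.
(Δp)² = 2.5947 − (0.0000)² = 2.5947.

2.59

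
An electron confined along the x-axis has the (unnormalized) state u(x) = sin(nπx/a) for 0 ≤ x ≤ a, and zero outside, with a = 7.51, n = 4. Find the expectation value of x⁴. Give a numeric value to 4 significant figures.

616.2

⟨x⁴⟩ = ∫ x⁴·|u|² dx / ∫|u|² dx (integrals over the domain).
With sin²θ = (1 − cos2θ)/2 on 0 ≤ x ≤ a: ∫sin²(nπx/a) dx = a/2, ∫x·sin²(nπx/a) dx = a²/4, ∫x²·sin²(nπx/a) dx = a³·(1/6 − 1/(4n²π²)); higher powers xᵏ the same way, integrating xᵏ·cos(2nπx/a) by parts.
State is unnormalized: ∫|u|² dx = 3.7550, and ∫u*·x⁴·u dx = 2314.0, so ⟨x⁴⟩ = 2314.0 / 3.7550.
⟨x⁴⟩ = 616.24.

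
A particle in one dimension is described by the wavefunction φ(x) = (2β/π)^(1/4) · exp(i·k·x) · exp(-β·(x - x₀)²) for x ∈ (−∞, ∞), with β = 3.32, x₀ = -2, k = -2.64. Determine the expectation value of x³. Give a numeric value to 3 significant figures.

⟨x³⟩ = ∫ x³·|φ|² dx (integrals over the domain).
Gaussian moments (u = x − x₀): ∫u^(2j)·e^(−2βu²) du = (2j−1)!!/(4β)^j · √(π/(2β)), odd powers integrate to 0; here √(π/(2β)) = 0.68785.
⟨x³⟩ = -8.4518.

-8.45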